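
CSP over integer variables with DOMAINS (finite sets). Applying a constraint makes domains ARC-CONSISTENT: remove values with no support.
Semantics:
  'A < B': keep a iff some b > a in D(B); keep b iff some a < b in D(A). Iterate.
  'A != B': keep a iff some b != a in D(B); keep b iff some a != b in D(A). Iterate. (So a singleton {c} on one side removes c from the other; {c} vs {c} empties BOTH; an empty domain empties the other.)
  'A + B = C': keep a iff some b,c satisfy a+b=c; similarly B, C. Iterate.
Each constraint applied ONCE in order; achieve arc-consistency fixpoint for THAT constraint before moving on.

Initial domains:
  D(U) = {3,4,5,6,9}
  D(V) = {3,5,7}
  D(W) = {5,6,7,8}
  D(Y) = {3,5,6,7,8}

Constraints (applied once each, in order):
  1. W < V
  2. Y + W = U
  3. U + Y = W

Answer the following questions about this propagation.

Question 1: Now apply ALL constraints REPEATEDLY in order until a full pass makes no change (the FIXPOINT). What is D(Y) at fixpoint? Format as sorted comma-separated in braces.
pass 0 (initial): D(Y)={3,5,6,7,8}
pass 1: U {3,4,5,6,9}->{}; V {3,5,7}->{7}; W {5,6,7,8}->{}; Y {3,5,6,7,8}->{}
pass 2: V {7}->{}
pass 3: no change
Fixpoint after 3 passes: D(Y) = {}

Answer: {}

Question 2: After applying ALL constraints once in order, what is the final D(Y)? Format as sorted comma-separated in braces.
Constraint 1 (W < V) on D(W)={5,6,7,8} D(V)={3,5,7}: W {5,6,7,8}->{5,6}; V {3,5,7}->{7}
Constraint 2 (Y + W = U) on D(Y)={3,5,6,7,8} D(W)={5,6} D(U)={3,4,5,6,9}: Y {3,5,6,7,8}->{3}; W {5,6}->{6}; U {3,4,5,6,9}->{9}
Constraint 3 (U + Y = W) on D(U)={9} D(Y)={3} D(W)={6}: U {9}->{}; Y {3}->{}; W {6}->{}
So after all 3 constraints: D(Y) = {}

Answer: {}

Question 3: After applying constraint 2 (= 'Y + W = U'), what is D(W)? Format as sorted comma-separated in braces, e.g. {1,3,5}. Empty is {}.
Constraint 1 (W < V) on D(W)={5,6,7,8} D(V)={3,5,7}: W {5,6,7,8}->{5,6}; V {3,5,7}->{7}
Constraint 2 (Y + W = U) on D(Y)={3,5,6,7,8} D(W)={5,6} D(U)={3,4,5,6,9}: Y {3,5,6,7,8}->{3}; W {5,6}->{6}; U {3,4,5,6,9}->{9}
So after constraint 2: D(W) = {6}

Answer: {6}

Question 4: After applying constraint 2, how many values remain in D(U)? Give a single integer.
Answer: 1

Derivation:
Constraint 1 (W < V) on D(W)={5,6,7,8} D(V)={3,5,7}: W {5,6,7,8}->{5,6}; V {3,5,7}->{7}
Constraint 2 (Y + W = U) on D(Y)={3,5,6,7,8} D(W)={5,6} D(U)={3,4,5,6,9}: Y {3,5,6,7,8}->{3}; W {5,6}->{6}; U {3,4,5,6,9}->{9}
So after constraint 2: D(U)={9}, size = 1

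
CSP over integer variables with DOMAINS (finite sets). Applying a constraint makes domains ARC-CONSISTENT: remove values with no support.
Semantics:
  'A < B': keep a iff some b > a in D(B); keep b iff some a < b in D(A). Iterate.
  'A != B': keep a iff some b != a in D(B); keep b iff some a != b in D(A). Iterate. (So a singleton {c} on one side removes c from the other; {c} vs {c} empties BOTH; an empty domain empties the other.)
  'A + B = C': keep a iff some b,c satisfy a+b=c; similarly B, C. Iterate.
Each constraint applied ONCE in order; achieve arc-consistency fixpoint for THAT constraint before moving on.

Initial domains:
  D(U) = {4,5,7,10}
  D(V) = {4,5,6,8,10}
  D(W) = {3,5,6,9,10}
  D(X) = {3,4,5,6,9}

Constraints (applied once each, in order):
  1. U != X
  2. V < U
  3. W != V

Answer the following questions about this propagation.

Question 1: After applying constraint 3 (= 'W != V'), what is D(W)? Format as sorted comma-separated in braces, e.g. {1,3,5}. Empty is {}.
Answer: {3,5,6,9,10}

Derivation:
Constraint 1 (U != X) on D(U)={4,5,7,10} D(X)={3,4,5,6,9}: no change
Constraint 2 (V < U) on D(V)={4,5,6,8,10} D(U)={4,5,7,10}: V {4,5,6,8,10}->{4,5,6,8}; U {4,5,7,10}->{5,7,10}
Constraint 3 (W != V) on D(W)={3,5,6,9,10} D(V)={4,5,6,8}: no change
So after constraint 3: D(W) = {3,5,6,9,10}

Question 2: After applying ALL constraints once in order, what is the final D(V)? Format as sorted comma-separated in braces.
Answer: {4,5,6,8}

Derivation:
Constraint 1 (U != X) on D(U)={4,5,7,10} D(X)={3,4,5,6,9}: no change
Constraint 2 (V < U) on D(V)={4,5,6,8,10} D(U)={4,5,7,10}: V {4,5,6,8,10}->{4,5,6,8}; U {4,5,7,10}->{5,7,10}
Constraint 3 (W != V) on D(W)={3,5,6,9,10} D(V)={4,5,6,8}: no change
So after all 3 constraints: D(V) = {4,5,6,8}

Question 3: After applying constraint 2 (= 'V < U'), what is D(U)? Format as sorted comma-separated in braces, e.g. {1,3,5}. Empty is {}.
Answer: {5,7,10}

Derivation:
Constraint 1 (U != X) on D(U)={4,5,7,10} D(X)={3,4,5,6,9}: no change
Constraint 2 (V < U) on D(V)={4,5,6,8,10} D(U)={4,5,7,10}: V {4,5,6,8,10}->{4,5,6,8}; U {4,5,7,10}->{5,7,10}
So after constraint 2: D(U) = {5,7,10}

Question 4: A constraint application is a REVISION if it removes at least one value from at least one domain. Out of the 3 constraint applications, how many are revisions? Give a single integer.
Constraint 1 (U != X) on D(U)={4,5,7,10} D(X)={3,4,5,6,9}: no change => not a revision
Constraint 2 (V < U) on D(V)={4,5,6,8,10} D(U)={4,5,7,10}: V {4,5,6,8,10}->{4,5,6,8}; U {4,5,7,10}->{5,7,10} => REVISION
Constraint 3 (W != V) on D(W)={3,5,6,9,10} D(V)={4,5,6,8}: no change => not a revision
Total revisions = 1

Answer: 1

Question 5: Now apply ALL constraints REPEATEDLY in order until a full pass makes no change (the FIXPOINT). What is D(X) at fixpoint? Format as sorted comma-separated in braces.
Answer: {3,4,5,6,9}

Derivation:
pass 0 (initial): D(X)={3,4,5,6,9}
pass 1: U {4,5,7,10}->{5,7,10}; V {4,5,6,8,10}->{4,5,6,8}
pass 2: no change
Fixpoint after 2 passes: D(X) = {3,4,5,6,9}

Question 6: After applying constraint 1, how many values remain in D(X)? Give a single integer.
Answer: 5

Derivation:
Constraint 1 (U != X) on D(U)={4,5,7,10} D(X)={3,4,5,6,9}: no change
So after constraint 1: D(X)={3,4,5,6,9}, size = 5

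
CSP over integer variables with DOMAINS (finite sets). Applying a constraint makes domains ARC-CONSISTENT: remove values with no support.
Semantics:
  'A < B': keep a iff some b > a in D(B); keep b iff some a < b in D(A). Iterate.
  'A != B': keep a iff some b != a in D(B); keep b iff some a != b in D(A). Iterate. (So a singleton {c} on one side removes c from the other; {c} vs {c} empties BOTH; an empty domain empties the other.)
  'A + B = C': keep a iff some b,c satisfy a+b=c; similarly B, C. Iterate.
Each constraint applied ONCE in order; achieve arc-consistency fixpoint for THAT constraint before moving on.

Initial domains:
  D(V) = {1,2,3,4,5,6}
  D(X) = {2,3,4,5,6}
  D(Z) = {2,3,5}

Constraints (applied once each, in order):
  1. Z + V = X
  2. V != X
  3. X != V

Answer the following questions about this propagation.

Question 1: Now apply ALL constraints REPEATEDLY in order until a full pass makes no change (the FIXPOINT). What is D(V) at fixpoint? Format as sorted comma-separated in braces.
pass 0 (initial): D(V)={1,2,3,4,5,6}
pass 1: V {1,2,3,4,5,6}->{1,2,3,4}; X {2,3,4,5,6}->{3,4,5,6}
pass 2: no change
Fixpoint after 2 passes: D(V) = {1,2,3,4}

Answer: {1,2,3,4}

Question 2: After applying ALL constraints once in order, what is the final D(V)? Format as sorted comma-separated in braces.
Answer: {1,2,3,4}

Derivation:
Constraint 1 (Z + V = X) on D(Z)={2,3,5} D(V)={1,2,3,4,5,6} D(X)={2,3,4,5,6}: V {1,2,3,4,5,6}->{1,2,3,4}; X {2,3,4,5,6}->{3,4,5,6}
Constraint 2 (V != X) on D(V)={1,2,3,4} D(X)={3,4,5,6}: no change
Constraint 3 (X != V) on D(X)={3,4,5,6} D(V)={1,2,3,4}: no change
So after all 3 constraints: D(V) = {1,2,3,4}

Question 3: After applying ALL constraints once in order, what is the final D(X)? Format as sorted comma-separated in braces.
Answer: {3,4,5,6}

Derivation:
Constraint 1 (Z + V = X) on D(Z)={2,3,5} D(V)={1,2,3,4,5,6} D(X)={2,3,4,5,6}: V {1,2,3,4,5,6}->{1,2,3,4}; X {2,3,4,5,6}->{3,4,5,6}
Constraint 2 (V != X) on D(V)={1,2,3,4} D(X)={3,4,5,6}: no change
Constraint 3 (X != V) on D(X)={3,4,5,6} D(V)={1,2,3,4}: no change
So after all 3 constraints: D(X) = {3,4,5,6}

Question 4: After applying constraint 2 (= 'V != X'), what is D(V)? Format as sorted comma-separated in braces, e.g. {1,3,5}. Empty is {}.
Constraint 1 (Z + V = X) on D(Z)={2,3,5} D(V)={1,2,3,4,5,6} D(X)={2,3,4,5,6}: V {1,2,3,4,5,6}->{1,2,3,4}; X {2,3,4,5,6}->{3,4,5,6}
Constraint 2 (V != X) on D(V)={1,2,3,4} D(X)={3,4,5,6}: no change
So after constraint 2: D(V) = {1,2,3,4}

Answer: {1,2,3,4}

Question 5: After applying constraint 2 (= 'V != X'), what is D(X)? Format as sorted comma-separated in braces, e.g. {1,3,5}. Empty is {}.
Answer: {3,4,5,6}

Derivation:
Constraint 1 (Z + V = X) on D(Z)={2,3,5} D(V)={1,2,3,4,5,6} D(X)={2,3,4,5,6}: V {1,2,3,4,5,6}->{1,2,3,4}; X {2,3,4,5,6}->{3,4,5,6}
Constraint 2 (V != X) on D(V)={1,2,3,4} D(X)={3,4,5,6}: no change
So after constraint 2: D(X) = {3,4,5,6}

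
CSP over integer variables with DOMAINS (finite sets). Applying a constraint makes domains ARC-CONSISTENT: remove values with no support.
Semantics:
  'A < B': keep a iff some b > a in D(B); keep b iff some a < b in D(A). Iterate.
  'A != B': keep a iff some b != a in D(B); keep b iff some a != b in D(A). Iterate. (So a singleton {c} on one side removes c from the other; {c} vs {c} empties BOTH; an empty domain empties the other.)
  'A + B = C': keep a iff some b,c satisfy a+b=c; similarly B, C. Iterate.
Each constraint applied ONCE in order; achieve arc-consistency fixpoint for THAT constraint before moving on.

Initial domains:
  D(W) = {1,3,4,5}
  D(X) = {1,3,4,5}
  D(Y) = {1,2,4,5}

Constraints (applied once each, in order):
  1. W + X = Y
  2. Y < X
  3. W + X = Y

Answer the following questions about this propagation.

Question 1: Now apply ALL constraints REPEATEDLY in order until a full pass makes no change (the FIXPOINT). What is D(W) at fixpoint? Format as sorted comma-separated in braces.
pass 0 (initial): D(W)={1,3,4,5}
pass 1: W {1,3,4,5}->{}; X {1,3,4,5}->{}; Y {1,2,4,5}->{}
pass 2: no change
Fixpoint after 2 passes: D(W) = {}

Answer: {}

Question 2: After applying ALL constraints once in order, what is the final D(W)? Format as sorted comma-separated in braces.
Constraint 1 (W + X = Y) on D(W)={1,3,4,5} D(X)={1,3,4,5} D(Y)={1,2,4,5}: W {1,3,4,5}->{1,3,4}; X {1,3,4,5}->{1,3,4}; Y {1,2,4,5}->{2,4,5}
Constraint 2 (Y < X) on D(Y)={2,4,5} D(X)={1,3,4}: Y {2,4,5}->{2}; X {1,3,4}->{3,4}
Constraint 3 (W + X = Y) on D(W)={1,3,4} D(X)={3,4} D(Y)={2}: W {1,3,4}->{}; X {3,4}->{}; Y {2}->{}
So after all 3 constraints: D(W) = {}

Answer: {}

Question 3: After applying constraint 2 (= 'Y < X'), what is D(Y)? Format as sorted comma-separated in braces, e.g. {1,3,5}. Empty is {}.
Answer: {2}

Derivation:
Constraint 1 (W + X = Y) on D(W)={1,3,4,5} D(X)={1,3,4,5} D(Y)={1,2,4,5}: W {1,3,4,5}->{1,3,4}; X {1,3,4,5}->{1,3,4}; Y {1,2,4,5}->{2,4,5}
Constraint 2 (Y < X) on D(Y)={2,4,5} D(X)={1,3,4}: Y {2,4,5}->{2}; X {1,3,4}->{3,4}
So after constraint 2: D(Y) = {2}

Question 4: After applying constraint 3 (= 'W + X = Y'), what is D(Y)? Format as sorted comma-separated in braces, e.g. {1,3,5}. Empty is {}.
Answer: {}

Derivation:
Constraint 1 (W + X = Y) on D(W)={1,3,4,5} D(X)={1,3,4,5} D(Y)={1,2,4,5}: W {1,3,4,5}->{1,3,4}; X {1,3,4,5}->{1,3,4}; Y {1,2,4,5}->{2,4,5}
Constraint 2 (Y < X) on D(Y)={2,4,5} D(X)={1,3,4}: Y {2,4,5}->{2}; X {1,3,4}->{3,4}
Constraint 3 (W + X = Y) on D(W)={1,3,4} D(X)={3,4} D(Y)={2}: W {1,3,4}->{}; X {3,4}->{}; Y {2}->{}
So after constraint 3: D(Y) = {}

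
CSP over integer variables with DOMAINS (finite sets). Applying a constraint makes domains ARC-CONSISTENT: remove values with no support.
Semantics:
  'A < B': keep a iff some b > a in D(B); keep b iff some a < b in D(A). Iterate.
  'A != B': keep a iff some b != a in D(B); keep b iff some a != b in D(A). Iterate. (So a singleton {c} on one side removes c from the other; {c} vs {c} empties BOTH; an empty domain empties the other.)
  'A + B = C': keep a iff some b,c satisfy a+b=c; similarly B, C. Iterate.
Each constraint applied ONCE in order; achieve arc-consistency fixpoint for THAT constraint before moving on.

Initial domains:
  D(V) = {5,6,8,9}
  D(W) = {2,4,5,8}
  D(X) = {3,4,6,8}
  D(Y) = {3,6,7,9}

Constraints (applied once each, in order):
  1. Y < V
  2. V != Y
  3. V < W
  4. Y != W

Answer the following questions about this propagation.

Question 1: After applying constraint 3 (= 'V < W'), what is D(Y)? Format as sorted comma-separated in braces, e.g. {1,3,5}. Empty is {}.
Constraint 1 (Y < V) on D(Y)={3,6,7,9} D(V)={5,6,8,9}: Y {3,6,7,9}->{3,6,7}
Constraint 2 (V != Y) on D(V)={5,6,8,9} D(Y)={3,6,7}: no change
Constraint 3 (V < W) on D(V)={5,6,8,9} D(W)={2,4,5,8}: V {5,6,8,9}->{5,6}; W {2,4,5,8}->{8}
So after constraint 3: D(Y) = {3,6,7}

Answer: {3,6,7}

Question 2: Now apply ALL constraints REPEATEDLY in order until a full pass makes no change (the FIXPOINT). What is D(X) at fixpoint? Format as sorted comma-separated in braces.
Answer: {3,4,6,8}

Derivation:
pass 0 (initial): D(X)={3,4,6,8}
pass 1: V {5,6,8,9}->{5,6}; W {2,4,5,8}->{8}; Y {3,6,7,9}->{3,6,7}
pass 2: Y {3,6,7}->{3}
pass 3: no change
Fixpoint after 3 passes: D(X) = {3,4,6,8}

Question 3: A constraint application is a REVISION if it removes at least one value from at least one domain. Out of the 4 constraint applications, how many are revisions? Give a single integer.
Constraint 1 (Y < V) on D(Y)={3,6,7,9} D(V)={5,6,8,9}: Y {3,6,7,9}->{3,6,7} => REVISION
Constraint 2 (V != Y) on D(V)={5,6,8,9} D(Y)={3,6,7}: no change => not a revision
Constraint 3 (V < W) on D(V)={5,6,8,9} D(W)={2,4,5,8}: V {5,6,8,9}->{5,6}; W {2,4,5,8}->{8} => REVISION
Constraint 4 (Y != W) on D(Y)={3,6,7} D(W)={8}: no change => not a revision
Total revisions = 2

Answer: 2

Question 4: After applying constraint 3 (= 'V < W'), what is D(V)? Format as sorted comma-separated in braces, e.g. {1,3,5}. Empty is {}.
Constraint 1 (Y < V) on D(Y)={3,6,7,9} D(V)={5,6,8,9}: Y {3,6,7,9}->{3,6,7}
Constraint 2 (V != Y) on D(V)={5,6,8,9} D(Y)={3,6,7}: no change
Constraint 3 (V < W) on D(V)={5,6,8,9} D(W)={2,4,5,8}: V {5,6,8,9}->{5,6}; W {2,4,5,8}->{8}
So after constraint 3: D(V) = {5,6}

Answer: {5,6}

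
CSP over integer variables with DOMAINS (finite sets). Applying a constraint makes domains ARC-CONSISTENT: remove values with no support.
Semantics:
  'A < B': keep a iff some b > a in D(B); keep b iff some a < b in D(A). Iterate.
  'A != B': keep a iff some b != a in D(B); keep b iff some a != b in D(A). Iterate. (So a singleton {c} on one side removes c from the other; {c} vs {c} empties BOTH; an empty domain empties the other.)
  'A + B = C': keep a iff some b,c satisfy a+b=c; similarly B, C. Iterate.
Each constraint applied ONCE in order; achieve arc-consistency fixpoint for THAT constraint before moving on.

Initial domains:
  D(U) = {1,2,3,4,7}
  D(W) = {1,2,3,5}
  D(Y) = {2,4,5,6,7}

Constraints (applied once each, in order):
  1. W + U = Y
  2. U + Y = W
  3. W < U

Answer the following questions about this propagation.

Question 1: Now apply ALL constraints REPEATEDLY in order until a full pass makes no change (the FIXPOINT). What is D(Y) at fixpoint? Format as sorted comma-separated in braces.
pass 0 (initial): D(Y)={2,4,5,6,7}
pass 1: U {1,2,3,4,7}->{}; W {1,2,3,5}->{}; Y {2,4,5,6,7}->{2,4}
pass 2: Y {2,4}->{}
pass 3: no change
Fixpoint after 3 passes: D(Y) = {}

Answer: {}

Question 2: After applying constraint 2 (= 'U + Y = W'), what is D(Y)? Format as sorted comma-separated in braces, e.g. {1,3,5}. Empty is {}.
Answer: {2,4}

Derivation:
Constraint 1 (W + U = Y) on D(W)={1,2,3,5} D(U)={1,2,3,4,7} D(Y)={2,4,5,6,7}: U {1,2,3,4,7}->{1,2,3,4}
Constraint 2 (U + Y = W) on D(U)={1,2,3,4} D(Y)={2,4,5,6,7} D(W)={1,2,3,5}: U {1,2,3,4}->{1,3}; Y {2,4,5,6,7}->{2,4}; W {1,2,3,5}->{3,5}
So after constraint 2: D(Y) = {2,4}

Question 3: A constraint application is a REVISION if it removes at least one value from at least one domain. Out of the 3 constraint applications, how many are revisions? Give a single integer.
Constraint 1 (W + U = Y) on D(W)={1,2,3,5} D(U)={1,2,3,4,7} D(Y)={2,4,5,6,7}: U {1,2,3,4,7}->{1,2,3,4} => REVISION
Constraint 2 (U + Y = W) on D(U)={1,2,3,4} D(Y)={2,4,5,6,7} D(W)={1,2,3,5}: U {1,2,3,4}->{1,3}; Y {2,4,5,6,7}->{2,4}; W {1,2,3,5}->{3,5} => REVISION
Constraint 3 (W < U) on D(W)={3,5} D(U)={1,3}: W {3,5}->{}; U {1,3}->{} => REVISION
Total revisions = 3

Answer: 3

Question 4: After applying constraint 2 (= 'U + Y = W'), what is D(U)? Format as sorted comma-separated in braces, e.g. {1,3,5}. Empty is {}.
Constraint 1 (W + U = Y) on D(W)={1,2,3,5} D(U)={1,2,3,4,7} D(Y)={2,4,5,6,7}: U {1,2,3,4,7}->{1,2,3,4}
Constraint 2 (U + Y = W) on D(U)={1,2,3,4} D(Y)={2,4,5,6,7} D(W)={1,2,3,5}: U {1,2,3,4}->{1,3}; Y {2,4,5,6,7}->{2,4}; W {1,2,3,5}->{3,5}
So after constraint 2: D(U) = {1,3}

Answer: {1,3}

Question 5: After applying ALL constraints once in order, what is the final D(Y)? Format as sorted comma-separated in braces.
Answer: {2,4}

Derivation:
Constraint 1 (W + U = Y) on D(W)={1,2,3,5} D(U)={1,2,3,4,7} D(Y)={2,4,5,6,7}: U {1,2,3,4,7}->{1,2,3,4}
Constraint 2 (U + Y = W) on D(U)={1,2,3,4} D(Y)={2,4,5,6,7} D(W)={1,2,3,5}: U {1,2,3,4}->{1,3}; Y {2,4,5,6,7}->{2,4}; W {1,2,3,5}->{3,5}
Constraint 3 (W < U) on D(W)={3,5} D(U)={1,3}: W {3,5}->{}; U {1,3}->{}
So after all 3 constraints: D(Y) = {2,4}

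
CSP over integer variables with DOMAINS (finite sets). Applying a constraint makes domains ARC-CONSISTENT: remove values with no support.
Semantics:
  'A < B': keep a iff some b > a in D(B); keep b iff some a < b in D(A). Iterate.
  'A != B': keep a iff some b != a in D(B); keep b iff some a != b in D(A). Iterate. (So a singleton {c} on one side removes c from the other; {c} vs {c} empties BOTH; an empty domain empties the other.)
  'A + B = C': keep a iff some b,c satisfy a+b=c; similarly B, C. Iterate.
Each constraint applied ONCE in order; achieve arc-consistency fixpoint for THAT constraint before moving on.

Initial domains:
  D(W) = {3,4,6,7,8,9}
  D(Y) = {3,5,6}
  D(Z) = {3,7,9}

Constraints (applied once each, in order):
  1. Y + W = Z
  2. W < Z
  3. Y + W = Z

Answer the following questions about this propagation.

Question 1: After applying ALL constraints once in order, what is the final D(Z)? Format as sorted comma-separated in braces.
Answer: {7,9}

Derivation:
Constraint 1 (Y + W = Z) on D(Y)={3,5,6} D(W)={3,4,6,7,8,9} D(Z)={3,7,9}: W {3,4,6,7,8,9}->{3,4,6}; Z {3,7,9}->{7,9}
Constraint 2 (W < Z) on D(W)={3,4,6} D(Z)={7,9}: no change
Constraint 3 (Y + W = Z) on D(Y)={3,5,6} D(W)={3,4,6} D(Z)={7,9}: no change
So after all 3 constraints: D(Z) = {7,9}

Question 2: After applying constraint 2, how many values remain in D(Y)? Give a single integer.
Answer: 3

Derivation:
Constraint 1 (Y + W = Z) on D(Y)={3,5,6} D(W)={3,4,6,7,8,9} D(Z)={3,7,9}: W {3,4,6,7,8,9}->{3,4,6}; Z {3,7,9}->{7,9}
Constraint 2 (W < Z) on D(W)={3,4,6} D(Z)={7,9}: no change
So after constraint 2: D(Y)={3,5,6}, size = 3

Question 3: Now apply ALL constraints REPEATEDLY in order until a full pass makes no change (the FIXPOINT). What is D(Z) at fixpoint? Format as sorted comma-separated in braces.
Answer: {7,9}

Derivation:
pass 0 (initial): D(Z)={3,7,9}
pass 1: W {3,4,6,7,8,9}->{3,4,6}; Z {3,7,9}->{7,9}
pass 2: no change
Fixpoint after 2 passes: D(Z) = {7,9}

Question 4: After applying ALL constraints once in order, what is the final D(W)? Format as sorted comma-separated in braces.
Constraint 1 (Y + W = Z) on D(Y)={3,5,6} D(W)={3,4,6,7,8,9} D(Z)={3,7,9}: W {3,4,6,7,8,9}->{3,4,6}; Z {3,7,9}->{7,9}
Constraint 2 (W < Z) on D(W)={3,4,6} D(Z)={7,9}: no change
Constraint 3 (Y + W = Z) on D(Y)={3,5,6} D(W)={3,4,6} D(Z)={7,9}: no change
So after all 3 constraints: D(W) = {3,4,6}

Answer: {3,4,6}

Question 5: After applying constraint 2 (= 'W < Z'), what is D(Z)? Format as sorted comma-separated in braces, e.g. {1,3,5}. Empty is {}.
Answer: {7,9}

Derivation:
Constraint 1 (Y + W = Z) on D(Y)={3,5,6} D(W)={3,4,6,7,8,9} D(Z)={3,7,9}: W {3,4,6,7,8,9}->{3,4,6}; Z {3,7,9}->{7,9}
Constraint 2 (W < Z) on D(W)={3,4,6} D(Z)={7,9}: no change
So after constraint 2: D(Z) = {7,9}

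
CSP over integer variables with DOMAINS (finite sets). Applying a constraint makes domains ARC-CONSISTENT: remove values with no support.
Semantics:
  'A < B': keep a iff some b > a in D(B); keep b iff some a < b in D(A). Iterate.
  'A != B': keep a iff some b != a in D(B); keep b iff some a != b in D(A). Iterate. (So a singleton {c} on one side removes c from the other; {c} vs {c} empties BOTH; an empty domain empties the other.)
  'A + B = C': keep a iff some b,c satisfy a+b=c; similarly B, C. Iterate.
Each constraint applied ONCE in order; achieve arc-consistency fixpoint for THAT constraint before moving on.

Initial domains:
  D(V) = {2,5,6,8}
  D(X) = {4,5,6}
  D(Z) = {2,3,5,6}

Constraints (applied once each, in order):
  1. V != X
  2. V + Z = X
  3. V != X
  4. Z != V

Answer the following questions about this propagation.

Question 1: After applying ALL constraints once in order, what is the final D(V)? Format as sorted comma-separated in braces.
Answer: {2}

Derivation:
Constraint 1 (V != X) on D(V)={2,5,6,8} D(X)={4,5,6}: no change
Constraint 2 (V + Z = X) on D(V)={2,5,6,8} D(Z)={2,3,5,6} D(X)={4,5,6}: V {2,5,6,8}->{2}; Z {2,3,5,6}->{2,3}; X {4,5,6}->{4,5}
Constraint 3 (V != X) on D(V)={2} D(X)={4,5}: no change
Constraint 4 (Z != V) on D(Z)={2,3} D(V)={2}: Z {2,3}->{3}
So after all 4 constraints: D(V) = {2}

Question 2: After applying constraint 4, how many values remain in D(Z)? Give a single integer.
Answer: 1

Derivation:
Constraint 1 (V != X) on D(V)={2,5,6,8} D(X)={4,5,6}: no change
Constraint 2 (V + Z = X) on D(V)={2,5,6,8} D(Z)={2,3,5,6} D(X)={4,5,6}: V {2,5,6,8}->{2}; Z {2,3,5,6}->{2,3}; X {4,5,6}->{4,5}
Constraint 3 (V != X) on D(V)={2} D(X)={4,5}: no change
Constraint 4 (Z != V) on D(Z)={2,3} D(V)={2}: Z {2,3}->{3}
So after constraint 4: D(Z)={3}, size = 1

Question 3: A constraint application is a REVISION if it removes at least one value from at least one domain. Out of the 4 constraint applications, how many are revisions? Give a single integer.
Constraint 1 (V != X) on D(V)={2,5,6,8} D(X)={4,5,6}: no change => not a revision
Constraint 2 (V + Z = X) on D(V)={2,5,6,8} D(Z)={2,3,5,6} D(X)={4,5,6}: V {2,5,6,8}->{2}; Z {2,3,5,6}->{2,3}; X {4,5,6}->{4,5} => REVISION
Constraint 3 (V != X) on D(V)={2} D(X)={4,5}: no change => not a revision
Constraint 4 (Z != V) on D(Z)={2,3} D(V)={2}: Z {2,3}->{3} => REVISION
Total revisions = 2

Answer: 2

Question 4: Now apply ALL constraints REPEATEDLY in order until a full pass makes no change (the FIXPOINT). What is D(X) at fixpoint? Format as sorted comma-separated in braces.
Answer: {5}

Derivation:
pass 0 (initial): D(X)={4,5,6}
pass 1: V {2,5,6,8}->{2}; X {4,5,6}->{4,5}; Z {2,3,5,6}->{3}
pass 2: X {4,5}->{5}
pass 3: no change
Fixpoint after 3 passes: D(X) = {5}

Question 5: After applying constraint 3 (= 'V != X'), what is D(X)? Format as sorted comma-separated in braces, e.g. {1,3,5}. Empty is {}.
Answer: {4,5}

Derivation:
Constraint 1 (V != X) on D(V)={2,5,6,8} D(X)={4,5,6}: no change
Constraint 2 (V + Z = X) on D(V)={2,5,6,8} D(Z)={2,3,5,6} D(X)={4,5,6}: V {2,5,6,8}->{2}; Z {2,3,5,6}->{2,3}; X {4,5,6}->{4,5}
Constraint 3 (V != X) on D(V)={2} D(X)={4,5}: no change
So after constraint 3: D(X) = {4,5}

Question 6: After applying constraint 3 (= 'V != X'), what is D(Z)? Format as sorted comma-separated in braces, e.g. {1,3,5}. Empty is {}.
Constraint 1 (V != X) on D(V)={2,5,6,8} D(X)={4,5,6}: no change
Constraint 2 (V + Z = X) on D(V)={2,5,6,8} D(Z)={2,3,5,6} D(X)={4,5,6}: V {2,5,6,8}->{2}; Z {2,3,5,6}->{2,3}; X {4,5,6}->{4,5}
Constraint 3 (V != X) on D(V)={2} D(X)={4,5}: no change
So after constraint 3: D(Z) = {2,3}

Answer: {2,3}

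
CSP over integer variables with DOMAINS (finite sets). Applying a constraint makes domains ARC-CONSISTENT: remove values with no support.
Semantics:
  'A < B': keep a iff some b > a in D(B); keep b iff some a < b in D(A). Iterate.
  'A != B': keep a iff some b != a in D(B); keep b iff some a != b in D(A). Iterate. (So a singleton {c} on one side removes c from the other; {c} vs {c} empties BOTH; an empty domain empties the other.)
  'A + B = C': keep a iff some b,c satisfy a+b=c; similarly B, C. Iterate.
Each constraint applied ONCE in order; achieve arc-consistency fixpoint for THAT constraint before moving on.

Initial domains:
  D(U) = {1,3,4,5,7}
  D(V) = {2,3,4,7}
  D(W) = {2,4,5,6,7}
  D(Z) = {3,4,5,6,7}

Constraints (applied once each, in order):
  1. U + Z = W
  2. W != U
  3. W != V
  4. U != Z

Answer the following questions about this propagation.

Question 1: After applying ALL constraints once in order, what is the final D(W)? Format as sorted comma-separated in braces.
Answer: {4,5,6,7}

Derivation:
Constraint 1 (U + Z = W) on D(U)={1,3,4,5,7} D(Z)={3,4,5,6,7} D(W)={2,4,5,6,7}: U {1,3,4,5,7}->{1,3,4}; Z {3,4,5,6,7}->{3,4,5,6}; W {2,4,5,6,7}->{4,5,6,7}
Constraint 2 (W != U) on D(W)={4,5,6,7} D(U)={1,3,4}: no change
Constraint 3 (W != V) on D(W)={4,5,6,7} D(V)={2,3,4,7}: no change
Constraint 4 (U != Z) on D(U)={1,3,4} D(Z)={3,4,5,6}: no change
So after all 4 constraints: D(W) = {4,5,6,7}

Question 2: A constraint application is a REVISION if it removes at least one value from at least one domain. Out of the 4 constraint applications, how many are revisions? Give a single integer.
Answer: 1

Derivation:
Constraint 1 (U + Z = W) on D(U)={1,3,4,5,7} D(Z)={3,4,5,6,7} D(W)={2,4,5,6,7}: U {1,3,4,5,7}->{1,3,4}; Z {3,4,5,6,7}->{3,4,5,6}; W {2,4,5,6,7}->{4,5,6,7} => REVISION
Constraint 2 (W != U) on D(W)={4,5,6,7} D(U)={1,3,4}: no change => not a revision
Constraint 3 (W != V) on D(W)={4,5,6,7} D(V)={2,3,4,7}: no change => not a revision
Constraint 4 (U != Z) on D(U)={1,3,4} D(Z)={3,4,5,6}: no change => not a revision
Total revisions = 1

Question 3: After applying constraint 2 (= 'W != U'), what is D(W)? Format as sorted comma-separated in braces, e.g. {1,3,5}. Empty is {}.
Answer: {4,5,6,7}

Derivation:
Constraint 1 (U + Z = W) on D(U)={1,3,4,5,7} D(Z)={3,4,5,6,7} D(W)={2,4,5,6,7}: U {1,3,4,5,7}->{1,3,4}; Z {3,4,5,6,7}->{3,4,5,6}; W {2,4,5,6,7}->{4,5,6,7}
Constraint 2 (W != U) on D(W)={4,5,6,7} D(U)={1,3,4}: no change
So after constraint 2: D(W) = {4,5,6,7}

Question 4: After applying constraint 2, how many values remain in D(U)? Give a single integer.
Answer: 3

Derivation:
Constraint 1 (U + Z = W) on D(U)={1,3,4,5,7} D(Z)={3,4,5,6,7} D(W)={2,4,5,6,7}: U {1,3,4,5,7}->{1,3,4}; Z {3,4,5,6,7}->{3,4,5,6}; W {2,4,5,6,7}->{4,5,6,7}
Constraint 2 (W != U) on D(W)={4,5,6,7} D(U)={1,3,4}: no change
So after constraint 2: D(U)={1,3,4}, size = 3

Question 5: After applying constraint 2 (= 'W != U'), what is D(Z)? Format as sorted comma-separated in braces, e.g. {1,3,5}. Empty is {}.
Answer: {3,4,5,6}

Derivation:
Constraint 1 (U + Z = W) on D(U)={1,3,4,5,7} D(Z)={3,4,5,6,7} D(W)={2,4,5,6,7}: U {1,3,4,5,7}->{1,3,4}; Z {3,4,5,6,7}->{3,4,5,6}; W {2,4,5,6,7}->{4,5,6,7}
Constraint 2 (W != U) on D(W)={4,5,6,7} D(U)={1,3,4}: no change
So after constraint 2: D(Z) = {3,4,5,6}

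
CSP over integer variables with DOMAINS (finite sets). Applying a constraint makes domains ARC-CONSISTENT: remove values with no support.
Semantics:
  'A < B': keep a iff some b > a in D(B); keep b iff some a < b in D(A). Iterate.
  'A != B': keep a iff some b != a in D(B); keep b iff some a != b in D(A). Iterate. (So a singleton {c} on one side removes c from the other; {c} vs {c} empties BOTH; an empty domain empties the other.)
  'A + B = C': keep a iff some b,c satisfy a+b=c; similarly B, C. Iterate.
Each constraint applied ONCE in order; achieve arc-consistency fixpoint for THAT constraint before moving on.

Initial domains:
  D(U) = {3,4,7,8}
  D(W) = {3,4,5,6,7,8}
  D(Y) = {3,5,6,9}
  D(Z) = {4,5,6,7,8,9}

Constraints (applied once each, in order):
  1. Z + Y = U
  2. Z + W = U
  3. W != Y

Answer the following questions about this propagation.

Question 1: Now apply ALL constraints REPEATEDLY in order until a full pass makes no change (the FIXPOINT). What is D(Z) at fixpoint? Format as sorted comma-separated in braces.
Answer: {}

Derivation:
pass 0 (initial): D(Z)={4,5,6,7,8,9}
pass 1: U {3,4,7,8}->{7,8}; W {3,4,5,6,7,8}->{4}; Y {3,5,6,9}->{3}; Z {4,5,6,7,8,9}->{4,5}
pass 2: U {7,8}->{8}; Z {4,5}->{4}
pass 3: U {8}->{}; W {4}->{}; Y {3}->{}; Z {4}->{}
pass 4: no change
Fixpoint after 4 passes: D(Z) = {}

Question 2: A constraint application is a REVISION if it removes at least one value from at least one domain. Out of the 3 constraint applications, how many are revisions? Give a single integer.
Answer: 3

Derivation:
Constraint 1 (Z + Y = U) on D(Z)={4,5,6,7,8,9} D(Y)={3,5,6,9} D(U)={3,4,7,8}: Z {4,5,6,7,8,9}->{4,5}; Y {3,5,6,9}->{3}; U {3,4,7,8}->{7,8} => REVISION
Constraint 2 (Z + W = U) on D(Z)={4,5} D(W)={3,4,5,6,7,8} D(U)={7,8}: W {3,4,5,6,7,8}->{3,4} => REVISION
Constraint 3 (W != Y) on D(W)={3,4} D(Y)={3}: W {3,4}->{4} => REVISION
Total revisions = 3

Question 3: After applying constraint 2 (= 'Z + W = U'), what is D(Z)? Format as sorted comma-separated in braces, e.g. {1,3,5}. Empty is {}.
Constraint 1 (Z + Y = U) on D(Z)={4,5,6,7,8,9} D(Y)={3,5,6,9} D(U)={3,4,7,8}: Z {4,5,6,7,8,9}->{4,5}; Y {3,5,6,9}->{3}; U {3,4,7,8}->{7,8}
Constraint 2 (Z + W = U) on D(Z)={4,5} D(W)={3,4,5,6,7,8} D(U)={7,8}: W {3,4,5,6,7,8}->{3,4}
So after constraint 2: D(Z) = {4,5}

Answer: {4,5}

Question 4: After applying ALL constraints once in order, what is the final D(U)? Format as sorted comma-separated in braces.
Answer: {7,8}

Derivation:
Constraint 1 (Z + Y = U) on D(Z)={4,5,6,7,8,9} D(Y)={3,5,6,9} D(U)={3,4,7,8}: Z {4,5,6,7,8,9}->{4,5}; Y {3,5,6,9}->{3}; U {3,4,7,8}->{7,8}
Constraint 2 (Z + W = U) on D(Z)={4,5} D(W)={3,4,5,6,7,8} D(U)={7,8}: W {3,4,5,6,7,8}->{3,4}
Constraint 3 (W != Y) on D(W)={3,4} D(Y)={3}: W {3,4}->{4}
So after all 3 constraints: D(U) = {7,8}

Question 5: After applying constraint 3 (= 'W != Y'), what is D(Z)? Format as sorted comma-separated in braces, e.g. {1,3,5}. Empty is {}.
Answer: {4,5}

Derivation:
Constraint 1 (Z + Y = U) on D(Z)={4,5,6,7,8,9} D(Y)={3,5,6,9} D(U)={3,4,7,8}: Z {4,5,6,7,8,9}->{4,5}; Y {3,5,6,9}->{3}; U {3,4,7,8}->{7,8}
Constraint 2 (Z + W = U) on D(Z)={4,5} D(W)={3,4,5,6,7,8} D(U)={7,8}: W {3,4,5,6,7,8}->{3,4}
Constraint 3 (W != Y) on D(W)={3,4} D(Y)={3}: W {3,4}->{4}
So after constraint 3: D(Z) = {4,5}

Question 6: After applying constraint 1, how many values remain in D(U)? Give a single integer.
Answer: 2

Derivation:
Constraint 1 (Z + Y = U) on D(Z)={4,5,6,7,8,9} D(Y)={3,5,6,9} D(U)={3,4,7,8}: Z {4,5,6,7,8,9}->{4,5}; Y {3,5,6,9}->{3}; U {3,4,7,8}->{7,8}
So after constraint 1: D(U)={7,8}, size = 2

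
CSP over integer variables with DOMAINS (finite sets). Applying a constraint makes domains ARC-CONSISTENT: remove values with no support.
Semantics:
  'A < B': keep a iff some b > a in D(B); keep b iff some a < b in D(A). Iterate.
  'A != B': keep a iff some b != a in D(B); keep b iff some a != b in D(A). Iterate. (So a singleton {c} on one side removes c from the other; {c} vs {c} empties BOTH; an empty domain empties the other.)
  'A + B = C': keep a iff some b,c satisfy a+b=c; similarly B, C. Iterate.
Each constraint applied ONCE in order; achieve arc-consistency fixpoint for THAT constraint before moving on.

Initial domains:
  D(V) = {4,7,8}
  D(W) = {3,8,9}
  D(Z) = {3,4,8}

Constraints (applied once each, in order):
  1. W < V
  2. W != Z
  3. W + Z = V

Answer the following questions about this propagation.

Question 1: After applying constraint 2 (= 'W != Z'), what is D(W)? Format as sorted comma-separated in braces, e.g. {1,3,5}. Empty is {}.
Answer: {3}

Derivation:
Constraint 1 (W < V) on D(W)={3,8,9} D(V)={4,7,8}: W {3,8,9}->{3}
Constraint 2 (W != Z) on D(W)={3} D(Z)={3,4,8}: Z {3,4,8}->{4,8}
So after constraint 2: D(W) = {3}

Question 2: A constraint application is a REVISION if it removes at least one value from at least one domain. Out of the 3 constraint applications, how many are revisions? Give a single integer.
Constraint 1 (W < V) on D(W)={3,8,9} D(V)={4,7,8}: W {3,8,9}->{3} => REVISION
Constraint 2 (W != Z) on D(W)={3} D(Z)={3,4,8}: Z {3,4,8}->{4,8} => REVISION
Constraint 3 (W + Z = V) on D(W)={3} D(Z)={4,8} D(V)={4,7,8}: Z {4,8}->{4}; V {4,7,8}->{7} => REVISION
Total revisions = 3

Answer: 3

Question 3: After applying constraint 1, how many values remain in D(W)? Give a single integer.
Answer: 1

Derivation:
Constraint 1 (W < V) on D(W)={3,8,9} D(V)={4,7,8}: W {3,8,9}->{3}
So after constraint 1: D(W)={3}, size = 1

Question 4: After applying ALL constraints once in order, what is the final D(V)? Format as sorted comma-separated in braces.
Constraint 1 (W < V) on D(W)={3,8,9} D(V)={4,7,8}: W {3,8,9}->{3}
Constraint 2 (W != Z) on D(W)={3} D(Z)={3,4,8}: Z {3,4,8}->{4,8}
Constraint 3 (W + Z = V) on D(W)={3} D(Z)={4,8} D(V)={4,7,8}: Z {4,8}->{4}; V {4,7,8}->{7}
So after all 3 constraints: D(V) = {7}

Answer: {7}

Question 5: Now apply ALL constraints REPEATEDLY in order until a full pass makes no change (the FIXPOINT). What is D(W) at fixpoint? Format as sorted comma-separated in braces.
Answer: {3}

Derivation:
pass 0 (initial): D(W)={3,8,9}
pass 1: V {4,7,8}->{7}; W {3,8,9}->{3}; Z {3,4,8}->{4}
pass 2: no change
Fixpoint after 2 passes: D(W) = {3}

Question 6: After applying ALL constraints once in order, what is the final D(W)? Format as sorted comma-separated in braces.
Answer: {3}

Derivation:
Constraint 1 (W < V) on D(W)={3,8,9} D(V)={4,7,8}: W {3,8,9}->{3}
Constraint 2 (W != Z) on D(W)={3} D(Z)={3,4,8}: Z {3,4,8}->{4,8}
Constraint 3 (W + Z = V) on D(W)={3} D(Z)={4,8} D(V)={4,7,8}: Z {4,8}->{4}; V {4,7,8}->{7}
So after all 3 constraints: D(W) = {3}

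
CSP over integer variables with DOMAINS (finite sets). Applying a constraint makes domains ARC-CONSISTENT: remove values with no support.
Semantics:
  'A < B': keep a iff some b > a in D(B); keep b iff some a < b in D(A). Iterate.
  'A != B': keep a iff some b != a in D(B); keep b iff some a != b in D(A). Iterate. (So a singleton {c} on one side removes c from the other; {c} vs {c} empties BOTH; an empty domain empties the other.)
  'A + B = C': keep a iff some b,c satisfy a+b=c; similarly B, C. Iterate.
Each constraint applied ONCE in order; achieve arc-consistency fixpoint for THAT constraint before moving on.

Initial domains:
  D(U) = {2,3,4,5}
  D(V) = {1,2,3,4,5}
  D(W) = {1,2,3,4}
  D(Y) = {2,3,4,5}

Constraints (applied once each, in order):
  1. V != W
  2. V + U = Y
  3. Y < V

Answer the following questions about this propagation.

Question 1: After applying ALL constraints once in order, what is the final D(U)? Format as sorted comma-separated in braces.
Constraint 1 (V != W) on D(V)={1,2,3,4,5} D(W)={1,2,3,4}: no change
Constraint 2 (V + U = Y) on D(V)={1,2,3,4,5} D(U)={2,3,4,5} D(Y)={2,3,4,5}: V {1,2,3,4,5}->{1,2,3}; U {2,3,4,5}->{2,3,4}; Y {2,3,4,5}->{3,4,5}
Constraint 3 (Y < V) on D(Y)={3,4,5} D(V)={1,2,3}: Y {3,4,5}->{}; V {1,2,3}->{}
So after all 3 constraints: D(U) = {2,3,4}

Answer: {2,3,4}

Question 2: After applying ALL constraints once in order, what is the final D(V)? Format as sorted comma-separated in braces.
Constraint 1 (V != W) on D(V)={1,2,3,4,5} D(W)={1,2,3,4}: no change
Constraint 2 (V + U = Y) on D(V)={1,2,3,4,5} D(U)={2,3,4,5} D(Y)={2,3,4,5}: V {1,2,3,4,5}->{1,2,3}; U {2,3,4,5}->{2,3,4}; Y {2,3,4,5}->{3,4,5}
Constraint 3 (Y < V) on D(Y)={3,4,5} D(V)={1,2,3}: Y {3,4,5}->{}; V {1,2,3}->{}
So after all 3 constraints: D(V) = {}

Answer: {}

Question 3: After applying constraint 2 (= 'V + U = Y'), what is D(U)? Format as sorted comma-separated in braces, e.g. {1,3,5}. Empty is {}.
Constraint 1 (V != W) on D(V)={1,2,3,4,5} D(W)={1,2,3,4}: no change
Constraint 2 (V + U = Y) on D(V)={1,2,3,4,5} D(U)={2,3,4,5} D(Y)={2,3,4,5}: V {1,2,3,4,5}->{1,2,3}; U {2,3,4,5}->{2,3,4}; Y {2,3,4,5}->{3,4,5}
So after constraint 2: D(U) = {2,3,4}

Answer: {2,3,4}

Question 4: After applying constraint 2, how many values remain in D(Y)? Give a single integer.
Answer: 3

Derivation:
Constraint 1 (V != W) on D(V)={1,2,3,4,5} D(W)={1,2,3,4}: no change
Constraint 2 (V + U = Y) on D(V)={1,2,3,4,5} D(U)={2,3,4,5} D(Y)={2,3,4,5}: V {1,2,3,4,5}->{1,2,3}; U {2,3,4,5}->{2,3,4}; Y {2,3,4,5}->{3,4,5}
So after constraint 2: D(Y)={3,4,5}, size = 3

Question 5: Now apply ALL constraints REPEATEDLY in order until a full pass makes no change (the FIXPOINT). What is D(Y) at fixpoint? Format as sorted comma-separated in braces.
pass 0 (initial): D(Y)={2,3,4,5}
pass 1: U {2,3,4,5}->{2,3,4}; V {1,2,3,4,5}->{}; Y {2,3,4,5}->{}
pass 2: U {2,3,4}->{}; W {1,2,3,4}->{}
pass 3: no change
Fixpoint after 3 passes: D(Y) = {}

Answer: {}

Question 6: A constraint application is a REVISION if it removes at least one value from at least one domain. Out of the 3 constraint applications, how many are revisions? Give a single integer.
Constraint 1 (V != W) on D(V)={1,2,3,4,5} D(W)={1,2,3,4}: no change => not a revision
Constraint 2 (V + U = Y) on D(V)={1,2,3,4,5} D(U)={2,3,4,5} D(Y)={2,3,4,5}: V {1,2,3,4,5}->{1,2,3}; U {2,3,4,5}->{2,3,4}; Y {2,3,4,5}->{3,4,5} => REVISION
Constraint 3 (Y < V) on D(Y)={3,4,5} D(V)={1,2,3}: Y {3,4,5}->{}; V {1,2,3}->{} => REVISION
Total revisions = 2

Answer: 2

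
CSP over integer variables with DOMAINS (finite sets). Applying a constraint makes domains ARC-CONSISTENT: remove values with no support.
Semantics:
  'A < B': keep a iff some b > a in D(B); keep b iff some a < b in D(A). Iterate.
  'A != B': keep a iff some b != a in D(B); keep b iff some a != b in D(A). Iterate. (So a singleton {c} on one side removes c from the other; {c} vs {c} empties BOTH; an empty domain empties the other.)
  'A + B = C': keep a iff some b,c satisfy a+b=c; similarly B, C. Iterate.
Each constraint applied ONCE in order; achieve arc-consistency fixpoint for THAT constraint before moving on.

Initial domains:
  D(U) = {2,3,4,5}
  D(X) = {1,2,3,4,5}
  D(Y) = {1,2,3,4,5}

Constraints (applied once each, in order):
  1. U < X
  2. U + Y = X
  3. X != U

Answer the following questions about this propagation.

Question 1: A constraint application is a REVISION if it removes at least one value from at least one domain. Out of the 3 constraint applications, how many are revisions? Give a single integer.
Answer: 2

Derivation:
Constraint 1 (U < X) on D(U)={2,3,4,5} D(X)={1,2,3,4,5}: U {2,3,4,5}->{2,3,4}; X {1,2,3,4,5}->{3,4,5} => REVISION
Constraint 2 (U + Y = X) on D(U)={2,3,4} D(Y)={1,2,3,4,5} D(X)={3,4,5}: Y {1,2,3,4,5}->{1,2,3} => REVISION
Constraint 3 (X != U) on D(X)={3,4,5} D(U)={2,3,4}: no change => not a revision
Total revisions = 2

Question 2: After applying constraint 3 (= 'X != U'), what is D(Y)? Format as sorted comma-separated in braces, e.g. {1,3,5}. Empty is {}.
Constraint 1 (U < X) on D(U)={2,3,4,5} D(X)={1,2,3,4,5}: U {2,3,4,5}->{2,3,4}; X {1,2,3,4,5}->{3,4,5}
Constraint 2 (U + Y = X) on D(U)={2,3,4} D(Y)={1,2,3,4,5} D(X)={3,4,5}: Y {1,2,3,4,5}->{1,2,3}
Constraint 3 (X != U) on D(X)={3,4,5} D(U)={2,3,4}: no change
So after constraint 3: D(Y) = {1,2,3}

Answer: {1,2,3}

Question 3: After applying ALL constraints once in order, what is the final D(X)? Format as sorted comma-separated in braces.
Answer: {3,4,5}

Derivation:
Constraint 1 (U < X) on D(U)={2,3,4,5} D(X)={1,2,3,4,5}: U {2,3,4,5}->{2,3,4}; X {1,2,3,4,5}->{3,4,5}
Constraint 2 (U + Y = X) on D(U)={2,3,4} D(Y)={1,2,3,4,5} D(X)={3,4,5}: Y {1,2,3,4,5}->{1,2,3}
Constraint 3 (X != U) on D(X)={3,4,5} D(U)={2,3,4}: no change
So after all 3 constraints: D(X) = {3,4,5}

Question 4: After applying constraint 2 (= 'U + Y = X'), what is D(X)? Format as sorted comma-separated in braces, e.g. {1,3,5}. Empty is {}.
Constraint 1 (U < X) on D(U)={2,3,4,5} D(X)={1,2,3,4,5}: U {2,3,4,5}->{2,3,4}; X {1,2,3,4,5}->{3,4,5}
Constraint 2 (U + Y = X) on D(U)={2,3,4} D(Y)={1,2,3,4,5} D(X)={3,4,5}: Y {1,2,3,4,5}->{1,2,3}
So after constraint 2: D(X) = {3,4,5}

Answer: {3,4,5}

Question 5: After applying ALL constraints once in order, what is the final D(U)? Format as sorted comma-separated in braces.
Answer: {2,3,4}

Derivation:
Constraint 1 (U < X) on D(U)={2,3,4,5} D(X)={1,2,3,4,5}: U {2,3,4,5}->{2,3,4}; X {1,2,3,4,5}->{3,4,5}
Constraint 2 (U + Y = X) on D(U)={2,3,4} D(Y)={1,2,3,4,5} D(X)={3,4,5}: Y {1,2,3,4,5}->{1,2,3}
Constraint 3 (X != U) on D(X)={3,4,5} D(U)={2,3,4}: no change
So after all 3 constraints: D(U) = {2,3,4}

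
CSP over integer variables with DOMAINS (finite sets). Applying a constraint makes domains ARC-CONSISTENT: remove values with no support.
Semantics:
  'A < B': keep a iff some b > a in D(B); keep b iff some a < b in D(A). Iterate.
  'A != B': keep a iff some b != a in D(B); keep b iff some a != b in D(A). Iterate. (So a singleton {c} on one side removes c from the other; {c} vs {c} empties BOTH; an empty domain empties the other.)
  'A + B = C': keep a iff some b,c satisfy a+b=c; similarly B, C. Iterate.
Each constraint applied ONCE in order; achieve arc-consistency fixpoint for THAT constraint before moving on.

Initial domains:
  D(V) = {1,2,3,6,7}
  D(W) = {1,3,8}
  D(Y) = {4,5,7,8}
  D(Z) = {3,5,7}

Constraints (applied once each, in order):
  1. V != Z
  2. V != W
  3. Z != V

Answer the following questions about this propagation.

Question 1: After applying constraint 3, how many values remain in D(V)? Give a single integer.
Answer: 5

Derivation:
Constraint 1 (V != Z) on D(V)={1,2,3,6,7} D(Z)={3,5,7}: no change
Constraint 2 (V != W) on D(V)={1,2,3,6,7} D(W)={1,3,8}: no change
Constraint 3 (Z != V) on D(Z)={3,5,7} D(V)={1,2,3,6,7}: no change
So after constraint 3: D(V)={1,2,3,6,7}, size = 5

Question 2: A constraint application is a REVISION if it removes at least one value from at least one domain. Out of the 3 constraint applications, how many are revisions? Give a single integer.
Answer: 0

Derivation:
Constraint 1 (V != Z) on D(V)={1,2,3,6,7} D(Z)={3,5,7}: no change => not a revision
Constraint 2 (V != W) on D(V)={1,2,3,6,7} D(W)={1,3,8}: no change => not a revision
Constraint 3 (Z != V) on D(Z)={3,5,7} D(V)={1,2,3,6,7}: no change => not a revision
Total revisions = 0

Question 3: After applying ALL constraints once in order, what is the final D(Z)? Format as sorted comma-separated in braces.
Answer: {3,5,7}

Derivation:
Constraint 1 (V != Z) on D(V)={1,2,3,6,7} D(Z)={3,5,7}: no change
Constraint 2 (V != W) on D(V)={1,2,3,6,7} D(W)={1,3,8}: no change
Constraint 3 (Z != V) on D(Z)={3,5,7} D(V)={1,2,3,6,7}: no change
So after all 3 constraints: D(Z) = {3,5,7}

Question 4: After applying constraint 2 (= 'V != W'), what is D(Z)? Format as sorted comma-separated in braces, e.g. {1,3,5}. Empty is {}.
Answer: {3,5,7}

Derivation:
Constraint 1 (V != Z) on D(V)={1,2,3,6,7} D(Z)={3,5,7}: no change
Constraint 2 (V != W) on D(V)={1,2,3,6,7} D(W)={1,3,8}: no change
So after constraint 2: D(Z) = {3,5,7}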